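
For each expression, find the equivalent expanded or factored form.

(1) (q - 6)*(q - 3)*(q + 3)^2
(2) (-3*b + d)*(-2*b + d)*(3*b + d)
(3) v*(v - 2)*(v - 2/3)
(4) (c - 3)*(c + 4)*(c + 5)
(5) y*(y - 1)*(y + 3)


(1) = q^4 - 3*q^3 - 27*q^2 + 27*q + 162
(2) = 18*b^3 - 9*b^2*d - 2*b*d^2 + d^3
(3) = v^3 - 8*v^2/3 + 4*v/3
(4) = c^3 + 6*c^2 - 7*c - 60
(5) = y^3 + 2*y^2 - 3*y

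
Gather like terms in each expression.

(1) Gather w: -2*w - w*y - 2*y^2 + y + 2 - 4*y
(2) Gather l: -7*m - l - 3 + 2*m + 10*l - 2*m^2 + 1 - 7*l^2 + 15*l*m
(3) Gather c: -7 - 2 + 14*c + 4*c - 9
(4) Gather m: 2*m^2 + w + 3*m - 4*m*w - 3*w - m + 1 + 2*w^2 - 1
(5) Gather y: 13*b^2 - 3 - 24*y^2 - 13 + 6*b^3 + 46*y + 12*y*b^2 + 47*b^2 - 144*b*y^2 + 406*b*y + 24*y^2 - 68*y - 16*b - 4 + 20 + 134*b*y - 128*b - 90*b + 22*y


(1) = w*(-y - 2) - 2*y^2 - 3*y + 2
(2) = -7*l^2 + l*(15*m + 9) - 2*m^2 - 5*m - 2
(3) = 18*c - 18
(4) = 2*m^2 + m*(2 - 4*w) + 2*w^2 - 2*w
(5) = 6*b^3 + 60*b^2 - 144*b*y^2 - 234*b + y*(12*b^2 + 540*b)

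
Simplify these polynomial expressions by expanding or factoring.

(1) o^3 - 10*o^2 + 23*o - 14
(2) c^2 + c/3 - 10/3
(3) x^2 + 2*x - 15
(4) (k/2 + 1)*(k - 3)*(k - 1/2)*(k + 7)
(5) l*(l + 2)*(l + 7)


(1) = (o - 7)*(o - 2)*(o - 1)
(2) = (c - 5/3)*(c + 2)
(3) = (x - 3)*(x + 5)
(4) = k^4/2 + 11*k^3/4 - 8*k^2 - 71*k/4 + 21/2
(5) = l^3 + 9*l^2 + 14*l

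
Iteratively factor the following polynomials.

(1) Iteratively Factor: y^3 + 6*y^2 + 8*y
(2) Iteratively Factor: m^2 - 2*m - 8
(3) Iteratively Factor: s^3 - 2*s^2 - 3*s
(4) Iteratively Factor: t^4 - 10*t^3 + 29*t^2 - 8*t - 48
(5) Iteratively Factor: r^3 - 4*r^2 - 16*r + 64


(1) = (y)*(y^2 + 6*y + 8) = y*(y + 2)*(y + 4)
(2) = (m + 2)*(m - 4)
(3) = (s)*(s^2 - 2*s - 3) = s*(s - 3)*(s + 1)
(4) = (t + 1)*(t^3 - 11*t^2 + 40*t - 48) = (t - 4)*(t + 1)*(t^2 - 7*t + 12) = (t - 4)^2*(t + 1)*(t - 3)
(5) = (r - 4)*(r^2 - 16) = (r - 4)^2*(r + 4)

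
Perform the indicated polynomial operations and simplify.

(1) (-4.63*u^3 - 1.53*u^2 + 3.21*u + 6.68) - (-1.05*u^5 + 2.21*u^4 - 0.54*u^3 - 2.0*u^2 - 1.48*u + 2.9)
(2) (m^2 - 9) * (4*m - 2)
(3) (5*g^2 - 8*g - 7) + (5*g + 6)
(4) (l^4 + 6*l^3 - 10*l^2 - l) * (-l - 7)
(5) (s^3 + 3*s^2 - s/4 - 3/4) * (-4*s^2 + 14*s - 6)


(1) = 1.05*u^5 - 2.21*u^4 - 4.09*u^3 + 0.47*u^2 + 4.69*u + 3.78
(2) = 4*m^3 - 2*m^2 - 36*m + 18
(3) = 5*g^2 - 3*g - 1
(4) = -l^5 - 13*l^4 - 32*l^3 + 71*l^2 + 7*l
(5) = -4*s^5 + 2*s^4 + 37*s^3 - 37*s^2/2 - 9*s + 9/2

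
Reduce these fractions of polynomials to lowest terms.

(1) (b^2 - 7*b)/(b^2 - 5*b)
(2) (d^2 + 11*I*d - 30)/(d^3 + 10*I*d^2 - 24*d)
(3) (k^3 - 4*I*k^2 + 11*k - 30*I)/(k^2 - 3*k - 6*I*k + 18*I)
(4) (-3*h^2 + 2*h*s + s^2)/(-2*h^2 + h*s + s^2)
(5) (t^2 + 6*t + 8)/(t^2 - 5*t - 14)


(1) = (b - 7)/(b - 5)
(2) = (d + 5*I)/(d^2 + 4*I*d)
(3) = (k^3 - 4*I*k^2 + 11*k - 30*I)/(k^2 + k*(-3 - 6*I) + 18*I)
(4) = (3*h + s)/(2*h + s)
(5) = (t + 4)/(t - 7)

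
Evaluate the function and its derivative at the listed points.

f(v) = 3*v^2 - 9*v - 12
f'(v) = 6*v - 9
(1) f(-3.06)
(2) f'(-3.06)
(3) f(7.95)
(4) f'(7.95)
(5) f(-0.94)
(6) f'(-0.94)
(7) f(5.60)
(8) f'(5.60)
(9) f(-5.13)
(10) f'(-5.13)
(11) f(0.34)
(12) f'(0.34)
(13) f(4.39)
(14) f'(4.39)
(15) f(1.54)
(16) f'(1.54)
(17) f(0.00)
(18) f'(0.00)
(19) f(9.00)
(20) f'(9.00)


(1) = 43.63
(2) = -27.36
(3) = 106.06
(4) = 38.70
(5) = -0.89
(6) = -14.64
(7) = 31.68
(8) = 24.60
(9) = 113.12
(10) = -39.78
(11) = -14.71
(12) = -6.96
(13) = 6.31
(14) = 17.34
(15) = -18.75
(16) = 0.24
(17) = -12.00
(18) = -9.00
(19) = 150.00
(20) = 45.00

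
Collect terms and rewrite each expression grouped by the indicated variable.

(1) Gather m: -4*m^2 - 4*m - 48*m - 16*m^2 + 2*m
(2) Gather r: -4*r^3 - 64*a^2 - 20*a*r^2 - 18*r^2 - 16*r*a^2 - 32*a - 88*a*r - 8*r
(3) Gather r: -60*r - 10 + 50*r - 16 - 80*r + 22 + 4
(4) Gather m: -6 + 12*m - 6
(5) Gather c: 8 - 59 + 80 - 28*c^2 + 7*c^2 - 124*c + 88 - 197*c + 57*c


(1) = -20*m^2 - 50*m
(2) = -64*a^2 - 32*a - 4*r^3 + r^2*(-20*a - 18) + r*(-16*a^2 - 88*a - 8)
(3) = -90*r
(4) = 12*m - 12
(5) = -21*c^2 - 264*c + 117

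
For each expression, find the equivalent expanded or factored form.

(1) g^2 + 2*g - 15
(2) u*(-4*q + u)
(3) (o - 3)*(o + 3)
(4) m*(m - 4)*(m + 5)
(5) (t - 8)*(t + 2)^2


(1) = (g - 3)*(g + 5)
(2) = -4*q*u + u^2
(3) = o^2 - 9
(4) = m^3 + m^2 - 20*m
(5) = t^3 - 4*t^2 - 28*t - 32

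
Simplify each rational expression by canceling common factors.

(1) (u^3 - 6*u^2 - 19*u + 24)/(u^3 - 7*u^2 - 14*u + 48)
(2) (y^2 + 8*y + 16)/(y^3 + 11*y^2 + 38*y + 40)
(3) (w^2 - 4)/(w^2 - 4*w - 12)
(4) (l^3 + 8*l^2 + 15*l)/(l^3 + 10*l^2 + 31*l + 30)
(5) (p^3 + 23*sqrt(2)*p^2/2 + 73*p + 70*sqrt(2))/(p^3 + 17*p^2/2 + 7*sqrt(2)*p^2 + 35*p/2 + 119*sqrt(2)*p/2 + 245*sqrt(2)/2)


(1) = (u - 1)/(u - 2)
(2) = (y + 4)/(y^2 + 7*y + 10)
(3) = (w - 2)/(w - 6)
(4) = l/(l + 2)
(5) = (4*p^2 + 18*sqrt(2)*p + 40)/(4*p^2 + 34*p + 70)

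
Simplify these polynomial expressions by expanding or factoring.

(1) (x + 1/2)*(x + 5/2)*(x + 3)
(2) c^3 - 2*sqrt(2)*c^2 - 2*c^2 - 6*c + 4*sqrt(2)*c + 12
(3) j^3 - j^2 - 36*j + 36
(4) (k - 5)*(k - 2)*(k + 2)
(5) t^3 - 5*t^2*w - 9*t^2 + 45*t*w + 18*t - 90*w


(1) = x^3 + 6*x^2 + 41*x/4 + 15/4
(2) = (c - 2)*(c - 3*sqrt(2))*(c + sqrt(2))
(3) = (j - 6)*(j - 1)*(j + 6)
(4) = k^3 - 5*k^2 - 4*k + 20
(5) = (t - 6)*(t - 3)*(t - 5*w)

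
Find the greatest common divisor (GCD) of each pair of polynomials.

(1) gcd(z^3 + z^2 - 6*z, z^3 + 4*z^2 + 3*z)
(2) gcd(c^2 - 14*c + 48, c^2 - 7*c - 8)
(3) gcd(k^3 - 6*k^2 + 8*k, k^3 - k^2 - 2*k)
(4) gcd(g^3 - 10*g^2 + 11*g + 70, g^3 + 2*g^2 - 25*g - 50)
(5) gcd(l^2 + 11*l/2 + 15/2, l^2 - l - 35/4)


(1) = z^2 + 3*z
(2) = c - 8
(3) = gcd(k*(k - 4)*(k - 2), k*(k - 2)*(k + 1)) = k^2 - 2*k
(4) = g^2 - 3*g - 10
(5) = gcd((l + 5/2)*(l + 3), (l - 7/2)*(l + 5/2)) = l + 5/2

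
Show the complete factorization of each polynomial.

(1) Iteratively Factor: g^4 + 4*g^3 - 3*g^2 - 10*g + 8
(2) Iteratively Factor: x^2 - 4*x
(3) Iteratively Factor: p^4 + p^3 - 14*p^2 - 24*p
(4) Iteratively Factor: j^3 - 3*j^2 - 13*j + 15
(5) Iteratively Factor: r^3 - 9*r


(1) = (g - 1)*(g^3 + 5*g^2 + 2*g - 8) = (g - 1)*(g + 4)*(g^2 + g - 2) = (g - 1)^2*(g + 4)*(g + 2)
(2) = (x - 4)*(x)
(3) = (p - 4)*(p^3 + 5*p^2 + 6*p) = (p - 4)*(p + 2)*(p^2 + 3*p) = p*(p - 4)*(p + 2)*(p + 3)
(4) = (j + 3)*(j^2 - 6*j + 5) = (j - 5)*(j + 3)*(j - 1)
(5) = (r + 3)*(r^2 - 3*r) = r*(r + 3)*(r - 3)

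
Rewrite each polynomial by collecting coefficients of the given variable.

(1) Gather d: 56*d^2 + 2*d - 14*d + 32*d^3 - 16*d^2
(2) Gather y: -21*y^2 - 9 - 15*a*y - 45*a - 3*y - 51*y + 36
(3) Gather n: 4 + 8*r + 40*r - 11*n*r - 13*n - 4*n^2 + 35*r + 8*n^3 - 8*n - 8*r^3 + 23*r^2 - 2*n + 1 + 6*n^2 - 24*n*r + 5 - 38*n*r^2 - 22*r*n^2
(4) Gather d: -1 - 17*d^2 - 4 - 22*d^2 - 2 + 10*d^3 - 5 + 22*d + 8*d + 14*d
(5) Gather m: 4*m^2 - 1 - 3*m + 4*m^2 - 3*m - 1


(1) = 32*d^3 + 40*d^2 - 12*d
(2) = -45*a - 21*y^2 + y*(-15*a - 54) + 27
(3) = 8*n^3 + n^2*(2 - 22*r) + n*(-38*r^2 - 35*r - 23) - 8*r^3 + 23*r^2 + 83*r + 10
(4) = 10*d^3 - 39*d^2 + 44*d - 12
(5) = 8*m^2 - 6*m - 2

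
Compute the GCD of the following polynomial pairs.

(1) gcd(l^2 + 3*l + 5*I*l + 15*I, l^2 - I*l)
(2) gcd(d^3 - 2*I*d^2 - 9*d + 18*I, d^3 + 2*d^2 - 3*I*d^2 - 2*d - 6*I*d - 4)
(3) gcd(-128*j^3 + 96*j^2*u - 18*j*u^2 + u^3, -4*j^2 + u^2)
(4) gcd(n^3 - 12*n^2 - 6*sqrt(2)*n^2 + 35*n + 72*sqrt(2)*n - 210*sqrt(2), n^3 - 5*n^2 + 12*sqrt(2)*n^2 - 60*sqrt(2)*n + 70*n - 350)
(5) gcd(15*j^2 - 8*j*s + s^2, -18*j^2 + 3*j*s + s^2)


(1) = gcd((l + 3)*(l + 5*I), l*(l - I)) = 1
(2) = d - 2*I
(3) = gcd((-8*j + u)^2*(-2*j + u), (-2*j + u)*(2*j + u)) = -2*j + u
(4) = n - 5
(5) = gcd((-5*j + s)*(-3*j + s), (-3*j + s)*(6*j + s)) = -3*j + s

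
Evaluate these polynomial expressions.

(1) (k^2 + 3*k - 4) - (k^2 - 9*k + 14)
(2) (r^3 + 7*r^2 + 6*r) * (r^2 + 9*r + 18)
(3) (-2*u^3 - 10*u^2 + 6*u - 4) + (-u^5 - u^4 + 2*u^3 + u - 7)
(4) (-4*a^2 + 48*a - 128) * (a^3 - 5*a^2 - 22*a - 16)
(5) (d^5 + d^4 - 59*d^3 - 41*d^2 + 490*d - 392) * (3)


(1) = 12*k - 18
(2) = r^5 + 16*r^4 + 87*r^3 + 180*r^2 + 108*r
(3) = -u^5 - u^4 - 10*u^2 + 7*u - 11
(4) = -4*a^5 + 68*a^4 - 280*a^3 - 352*a^2 + 2048*a + 2048
(5) = 3*d^5 + 3*d^4 - 177*d^3 - 123*d^2 + 1470*d - 1176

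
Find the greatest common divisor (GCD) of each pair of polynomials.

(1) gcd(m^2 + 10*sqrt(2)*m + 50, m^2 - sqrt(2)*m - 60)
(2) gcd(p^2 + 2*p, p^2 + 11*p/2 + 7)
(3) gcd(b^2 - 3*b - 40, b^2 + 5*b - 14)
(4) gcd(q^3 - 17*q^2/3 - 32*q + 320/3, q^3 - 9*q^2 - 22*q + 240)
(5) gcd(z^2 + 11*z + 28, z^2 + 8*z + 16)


(1) = m + 5*sqrt(2)
(2) = gcd(p*(p + 2), (p + 2)*(p + 7/2)) = p + 2
(3) = gcd((b - 8)*(b + 5), (b - 2)*(b + 7)) = 1
(4) = q^2 - 3*q - 40
(5) = gcd((z + 4)*(z + 7), (z + 4)^2) = z + 4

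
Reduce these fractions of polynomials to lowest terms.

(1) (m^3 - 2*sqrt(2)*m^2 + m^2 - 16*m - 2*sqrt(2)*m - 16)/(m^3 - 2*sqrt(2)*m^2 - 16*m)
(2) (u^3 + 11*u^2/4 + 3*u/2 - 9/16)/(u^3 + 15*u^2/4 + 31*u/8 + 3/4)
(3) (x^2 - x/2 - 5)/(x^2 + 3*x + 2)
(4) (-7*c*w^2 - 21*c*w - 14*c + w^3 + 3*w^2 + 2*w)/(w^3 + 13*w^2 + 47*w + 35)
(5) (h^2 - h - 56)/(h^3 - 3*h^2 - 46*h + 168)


(1) = (m + 1)/m
(2) = (8*u^2 + 10*u - 3)/(8*u^2 + 18*u + 4)
(3) = (2*x - 5)/(2*x + 2)
(4) = (-7*c*w - 14*c + w^2 + 2*w)/(w^2 + 12*w + 35)
(5) = (h - 8)/(h^2 - 10*h + 24)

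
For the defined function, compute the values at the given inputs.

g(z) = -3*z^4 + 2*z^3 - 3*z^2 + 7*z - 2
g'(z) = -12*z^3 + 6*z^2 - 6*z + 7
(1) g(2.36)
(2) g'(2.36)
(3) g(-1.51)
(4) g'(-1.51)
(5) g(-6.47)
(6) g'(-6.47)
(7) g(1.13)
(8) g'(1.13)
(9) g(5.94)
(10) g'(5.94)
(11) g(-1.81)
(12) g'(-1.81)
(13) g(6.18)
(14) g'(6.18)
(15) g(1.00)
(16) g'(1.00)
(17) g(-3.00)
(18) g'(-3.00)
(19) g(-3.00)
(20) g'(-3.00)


(1) = -68.96
(2) = -131.47
(3) = -41.89
(4) = 71.06
(5) = -5971.56
(6) = 3547.07
(7) = 0.07
(8) = -9.43
(9) = -3381.90
(10) = -2331.95
(11) = -68.56
(12) = 108.67
(13) = -3977.24
(14) = -2633.27
(15) = 1.00
(16) = -5.00
(17) = -347.00
(18) = 403.00
(19) = -347.00
(20) = 403.00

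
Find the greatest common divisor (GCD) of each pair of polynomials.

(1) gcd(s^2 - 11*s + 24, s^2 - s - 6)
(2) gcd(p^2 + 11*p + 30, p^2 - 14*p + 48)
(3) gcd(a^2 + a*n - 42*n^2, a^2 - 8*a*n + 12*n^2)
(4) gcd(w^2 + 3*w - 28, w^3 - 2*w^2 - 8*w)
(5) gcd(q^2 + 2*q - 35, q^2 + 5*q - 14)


(1) = s - 3
(2) = gcd((p + 5)*(p + 6), (p - 8)*(p - 6)) = 1
(3) = a - 6*n
(4) = w - 4
(5) = q + 7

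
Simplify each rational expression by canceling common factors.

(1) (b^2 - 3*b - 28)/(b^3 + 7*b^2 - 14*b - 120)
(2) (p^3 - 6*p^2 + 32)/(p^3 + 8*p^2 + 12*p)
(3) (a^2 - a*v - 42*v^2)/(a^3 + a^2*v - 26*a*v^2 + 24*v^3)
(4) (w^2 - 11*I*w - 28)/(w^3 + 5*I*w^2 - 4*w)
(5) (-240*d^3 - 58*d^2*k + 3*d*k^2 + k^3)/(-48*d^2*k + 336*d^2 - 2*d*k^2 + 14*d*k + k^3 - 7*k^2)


(1) = (b^2 - 3*b - 28)/(b^3 + 7*b^2 - 14*b - 120)
(2) = (p^2 - 8*p + 16)/(p^2 + 6*p)
(3) = (a - 7*v)/(a^2 - 5*a*v + 4*v^2)
(4) = (w^2 - 11*I*w - 28)/(w^3 + 5*I*w^2 - 4*w)
(5) = (5*d + k)/(k - 7)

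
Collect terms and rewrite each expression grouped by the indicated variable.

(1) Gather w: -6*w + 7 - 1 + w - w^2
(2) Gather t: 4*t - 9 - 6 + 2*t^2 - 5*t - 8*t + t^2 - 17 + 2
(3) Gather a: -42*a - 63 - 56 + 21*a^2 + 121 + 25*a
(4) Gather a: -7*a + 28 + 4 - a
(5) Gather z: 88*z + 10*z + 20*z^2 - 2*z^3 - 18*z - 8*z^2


(1) = -w^2 - 5*w + 6
(2) = 3*t^2 - 9*t - 30
(3) = 21*a^2 - 17*a + 2
(4) = 32 - 8*a
(5) = -2*z^3 + 12*z^2 + 80*z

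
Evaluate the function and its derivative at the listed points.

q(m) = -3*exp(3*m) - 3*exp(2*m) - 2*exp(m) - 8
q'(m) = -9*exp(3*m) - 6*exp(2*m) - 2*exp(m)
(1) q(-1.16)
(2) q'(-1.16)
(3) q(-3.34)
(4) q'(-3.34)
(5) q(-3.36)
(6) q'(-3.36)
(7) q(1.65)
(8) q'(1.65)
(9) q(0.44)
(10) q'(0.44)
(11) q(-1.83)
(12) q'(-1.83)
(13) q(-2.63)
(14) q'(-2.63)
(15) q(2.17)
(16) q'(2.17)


(1) = -9.01
(2) = -1.49
(3) = -8.07
(4) = -0.08
(5) = -8.07
(6) = -0.08
(7) = -523.28
(8) = -1443.66
(9) = -29.57
(10) = -51.26
(11) = -8.41
(12) = -0.51
(13) = -8.16
(14) = -0.18
(15) = -2271.12
(16) = -6524.20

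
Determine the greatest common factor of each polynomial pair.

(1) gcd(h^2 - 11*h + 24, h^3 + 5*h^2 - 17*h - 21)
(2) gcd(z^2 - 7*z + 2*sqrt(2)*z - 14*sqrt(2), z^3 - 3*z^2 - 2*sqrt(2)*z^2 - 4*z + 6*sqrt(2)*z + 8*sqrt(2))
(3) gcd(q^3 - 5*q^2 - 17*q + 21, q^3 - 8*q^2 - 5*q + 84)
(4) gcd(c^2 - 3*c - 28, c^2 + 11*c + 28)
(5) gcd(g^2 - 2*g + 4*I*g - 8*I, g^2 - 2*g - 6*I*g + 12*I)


(1) = h - 3
(2) = 1
(3) = gcd((q - 7)*(q - 1)*(q + 3), (q - 7)*(q - 4)*(q + 3)) = q^2 - 4*q - 21
(4) = gcd((c - 7)*(c + 4), (c + 4)*(c + 7)) = c + 4
(5) = gcd((g - 2)*(g + 4*I), (g - 2)*(g - 6*I)) = g - 2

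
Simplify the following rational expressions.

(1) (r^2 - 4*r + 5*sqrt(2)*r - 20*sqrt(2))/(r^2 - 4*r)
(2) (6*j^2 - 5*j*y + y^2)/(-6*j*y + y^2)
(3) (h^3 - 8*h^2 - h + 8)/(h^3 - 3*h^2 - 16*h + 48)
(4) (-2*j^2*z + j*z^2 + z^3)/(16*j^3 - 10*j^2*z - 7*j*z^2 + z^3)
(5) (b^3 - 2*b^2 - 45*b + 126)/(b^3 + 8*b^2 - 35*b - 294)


(1) = (r + 5*sqrt(2))/r
(2) = (6*j^2 - 5*j*y + y^2)/(-6*j*y + y^2)
(3) = (h^3 - 8*h^2 - h + 8)/(h^3 - 3*h^2 - 16*h + 48)
(4) = z/(-8*j + z)
(5) = (b - 3)/(b + 7)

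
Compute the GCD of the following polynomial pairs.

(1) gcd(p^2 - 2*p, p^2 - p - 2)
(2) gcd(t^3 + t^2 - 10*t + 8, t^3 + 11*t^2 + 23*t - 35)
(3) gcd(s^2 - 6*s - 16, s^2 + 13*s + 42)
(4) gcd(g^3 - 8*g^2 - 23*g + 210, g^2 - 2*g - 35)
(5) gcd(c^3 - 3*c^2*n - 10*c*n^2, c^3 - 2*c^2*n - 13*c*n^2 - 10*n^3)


(1) = gcd(p*(p - 2), (p - 2)*(p + 1)) = p - 2
(2) = gcd((t - 2)*(t - 1)*(t + 4), (t - 1)*(t + 5)*(t + 7)) = t - 1
(3) = gcd((s - 8)*(s + 2), (s + 6)*(s + 7)) = 1
(4) = gcd((g - 7)*(g - 6)*(g + 5), (g - 7)*(g + 5)) = g^2 - 2*g - 35
(5) = gcd(c*(c - 5*n)*(c + 2*n), (c - 5*n)*(c + n)*(c + 2*n)) = c^2 - 3*c*n - 10*n^2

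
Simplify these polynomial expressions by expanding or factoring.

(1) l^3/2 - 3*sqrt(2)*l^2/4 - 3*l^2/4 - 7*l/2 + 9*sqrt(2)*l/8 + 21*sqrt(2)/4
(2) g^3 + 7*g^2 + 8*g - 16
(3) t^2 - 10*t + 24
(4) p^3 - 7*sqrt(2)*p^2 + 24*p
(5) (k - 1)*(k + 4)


(1) = (l/2 + 1)*(l - 7/2)*(l - 3*sqrt(2)/2)
(2) = (g - 1)*(g + 4)^2
(3) = (t - 6)*(t - 4)
(4) = p*(p - 4*sqrt(2))*(p - 3*sqrt(2))
(5) = k^2 + 3*k - 4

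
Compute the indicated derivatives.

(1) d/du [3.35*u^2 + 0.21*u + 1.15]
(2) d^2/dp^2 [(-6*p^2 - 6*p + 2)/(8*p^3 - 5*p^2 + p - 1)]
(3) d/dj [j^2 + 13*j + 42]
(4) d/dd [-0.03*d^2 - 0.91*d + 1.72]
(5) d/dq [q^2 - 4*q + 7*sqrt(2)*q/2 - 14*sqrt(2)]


(1) = 6.7*u + 0.21
(2) = 8*(-96*p^6 - 288*p^5 + 408*p^4 - 277*p^3 + 27*p - 5)/(512*p^9 - 960*p^8 + 792*p^7 - 557*p^6 + 339*p^5 - 138*p^4 + 55*p^3 - 18*p^2 + 3*p - 1)
(3) = 2*j + 13
(4) = -0.06*d - 0.91
(5) = 2*q - 4 + 7*sqrt(2)/2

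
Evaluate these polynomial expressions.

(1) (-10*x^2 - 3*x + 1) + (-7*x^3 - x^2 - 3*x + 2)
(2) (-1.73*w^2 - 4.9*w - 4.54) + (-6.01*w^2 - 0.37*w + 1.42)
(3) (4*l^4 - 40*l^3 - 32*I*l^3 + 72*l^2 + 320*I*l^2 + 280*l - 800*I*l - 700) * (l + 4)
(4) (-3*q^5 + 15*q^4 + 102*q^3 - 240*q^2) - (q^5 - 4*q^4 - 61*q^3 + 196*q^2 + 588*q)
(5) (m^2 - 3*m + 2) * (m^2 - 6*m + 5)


(1) = -7*x^3 - 11*x^2 - 6*x + 3
(2) = -7.74*w^2 - 5.27*w - 3.12
(3) = 4*l^5 - 24*l^4 - 32*I*l^4 - 88*l^3 + 192*I*l^3 + 568*l^2 + 480*I*l^2 + 420*l - 3200*I*l - 2800
(4) = -4*q^5 + 19*q^4 + 163*q^3 - 436*q^2 - 588*q
(5) = m^4 - 9*m^3 + 25*m^2 - 27*m + 10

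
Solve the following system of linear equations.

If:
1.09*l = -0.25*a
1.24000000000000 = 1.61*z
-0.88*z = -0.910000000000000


Then:
No Solution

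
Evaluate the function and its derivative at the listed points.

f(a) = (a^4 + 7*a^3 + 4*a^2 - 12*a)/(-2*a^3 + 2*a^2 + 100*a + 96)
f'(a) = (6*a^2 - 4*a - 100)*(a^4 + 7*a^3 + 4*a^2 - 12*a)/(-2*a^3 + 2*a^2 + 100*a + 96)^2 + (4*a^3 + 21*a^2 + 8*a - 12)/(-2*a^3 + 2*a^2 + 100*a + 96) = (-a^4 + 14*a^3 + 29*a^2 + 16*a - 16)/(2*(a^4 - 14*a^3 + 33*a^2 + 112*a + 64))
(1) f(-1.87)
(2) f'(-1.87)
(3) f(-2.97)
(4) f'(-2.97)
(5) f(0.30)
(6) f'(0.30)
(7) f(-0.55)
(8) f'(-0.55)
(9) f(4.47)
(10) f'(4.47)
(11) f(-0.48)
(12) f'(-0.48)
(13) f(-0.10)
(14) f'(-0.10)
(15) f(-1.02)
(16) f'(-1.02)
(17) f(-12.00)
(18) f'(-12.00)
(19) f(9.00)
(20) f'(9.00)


(1) = -0.04
(2) = -0.33
(3) = 0.26
(4) = -0.27
(5) = -0.02
(6) = -0.04
(7) = 0.16
(8) = -0.62
(9) = 2.60
(10) = 1.99
(11) = 0.12
(12) = -0.48
(13) = 0.01
(14) = -0.16
(15) = -5.60
(16) = -277.90
(17) = 3.55
(18) = -0.42
(19) = -39.60
(20) = 30.61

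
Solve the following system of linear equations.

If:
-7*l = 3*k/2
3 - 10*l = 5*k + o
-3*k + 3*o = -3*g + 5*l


Then:
g = 27/40 - 49*o/40
k = 21/20 - 7*o/20
l = 3*o/40 - 9/40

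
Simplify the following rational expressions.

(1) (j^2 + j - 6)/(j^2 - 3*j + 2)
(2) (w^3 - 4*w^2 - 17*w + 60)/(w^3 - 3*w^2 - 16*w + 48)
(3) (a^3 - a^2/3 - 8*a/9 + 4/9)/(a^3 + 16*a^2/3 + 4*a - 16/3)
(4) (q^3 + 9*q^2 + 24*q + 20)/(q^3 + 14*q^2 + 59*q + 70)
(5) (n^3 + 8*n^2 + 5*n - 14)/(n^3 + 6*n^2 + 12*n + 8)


(1) = (j + 3)/(j - 1)
(2) = (w - 5)/(w - 4)
(3) = (3*a^2 + a - 2)/(3*a^2 + 18*a + 24)
(4) = (q + 2)/(q + 7)
(5) = (n^2 + 6*n - 7)/(n^2 + 4*n + 4)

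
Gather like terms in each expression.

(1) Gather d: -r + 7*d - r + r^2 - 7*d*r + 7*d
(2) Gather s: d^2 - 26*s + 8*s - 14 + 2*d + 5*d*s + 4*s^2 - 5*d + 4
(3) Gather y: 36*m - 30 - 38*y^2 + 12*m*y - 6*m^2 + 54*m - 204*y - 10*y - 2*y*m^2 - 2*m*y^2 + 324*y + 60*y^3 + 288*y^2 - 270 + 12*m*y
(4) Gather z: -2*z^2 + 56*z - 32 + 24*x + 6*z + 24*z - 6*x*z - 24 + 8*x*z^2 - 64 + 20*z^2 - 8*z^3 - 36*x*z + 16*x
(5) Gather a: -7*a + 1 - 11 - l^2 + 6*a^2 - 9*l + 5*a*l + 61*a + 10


(1) = d*(14 - 7*r) + r^2 - 2*r
(2) = d^2 - 3*d + 4*s^2 + s*(5*d - 18) - 10
(3) = -6*m^2 + 90*m + 60*y^3 + y^2*(250 - 2*m) + y*(-2*m^2 + 24*m + 110) - 300
(4) = 40*x - 8*z^3 + z^2*(8*x + 18) + z*(86 - 42*x) - 120
(5) = 6*a^2 + a*(5*l + 54) - l^2 - 9*l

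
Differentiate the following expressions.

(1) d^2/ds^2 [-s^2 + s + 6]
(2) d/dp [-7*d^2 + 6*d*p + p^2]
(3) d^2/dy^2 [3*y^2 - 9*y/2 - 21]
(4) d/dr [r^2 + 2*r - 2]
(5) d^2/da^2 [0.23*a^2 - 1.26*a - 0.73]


(1) = -2
(2) = 6*d + 2*p
(3) = 6
(4) = 2*r + 2
(5) = 0.460000000000000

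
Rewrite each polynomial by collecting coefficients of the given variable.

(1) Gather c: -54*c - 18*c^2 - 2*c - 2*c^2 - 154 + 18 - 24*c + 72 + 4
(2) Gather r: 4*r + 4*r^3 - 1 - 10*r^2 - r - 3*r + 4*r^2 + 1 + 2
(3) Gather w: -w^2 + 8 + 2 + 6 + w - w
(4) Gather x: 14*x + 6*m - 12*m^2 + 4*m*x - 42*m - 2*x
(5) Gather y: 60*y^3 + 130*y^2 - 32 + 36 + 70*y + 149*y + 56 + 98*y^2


(1) = -20*c^2 - 80*c - 60
(2) = 4*r^3 - 6*r^2 + 2
(3) = 16 - w^2
(4) = -12*m^2 - 36*m + x*(4*m + 12)
(5) = 60*y^3 + 228*y^2 + 219*y + 60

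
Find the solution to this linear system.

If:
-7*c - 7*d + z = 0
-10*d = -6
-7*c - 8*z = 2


Then:
c = -178/315
d = 3/5
z = 11/45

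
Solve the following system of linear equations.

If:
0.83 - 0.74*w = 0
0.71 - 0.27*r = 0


Then:
r = 2.63
w = 1.12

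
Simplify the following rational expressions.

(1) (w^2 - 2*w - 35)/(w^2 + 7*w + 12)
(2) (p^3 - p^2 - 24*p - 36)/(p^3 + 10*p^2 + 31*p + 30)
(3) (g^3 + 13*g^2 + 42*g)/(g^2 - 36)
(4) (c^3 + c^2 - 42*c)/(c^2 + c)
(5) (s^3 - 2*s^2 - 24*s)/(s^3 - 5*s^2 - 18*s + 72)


(1) = (w^2 - 2*w - 35)/(w^2 + 7*w + 12)
(2) = (p - 6)/(p + 5)
(3) = (g^2 + 7*g)/(g - 6)
(4) = (c^2 + c - 42)/(c + 1)
(5) = s/(s - 3)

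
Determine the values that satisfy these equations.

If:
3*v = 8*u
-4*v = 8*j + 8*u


Then:
j = -7*v/8
u = 3*v/8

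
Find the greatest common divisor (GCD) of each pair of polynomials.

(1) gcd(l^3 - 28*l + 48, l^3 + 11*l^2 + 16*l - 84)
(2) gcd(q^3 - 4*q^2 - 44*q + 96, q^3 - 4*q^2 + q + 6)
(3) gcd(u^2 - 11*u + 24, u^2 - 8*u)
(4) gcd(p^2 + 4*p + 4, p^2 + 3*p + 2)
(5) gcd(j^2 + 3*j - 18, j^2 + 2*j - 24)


(1) = gcd((l - 4)*(l - 2)*(l + 6), (l - 2)*(l + 6)*(l + 7)) = l^2 + 4*l - 12
(2) = q - 2
(3) = u - 8
(4) = gcd((p + 2)^2, (p + 1)*(p + 2)) = p + 2
(5) = gcd((j - 3)*(j + 6), (j - 4)*(j + 6)) = j + 6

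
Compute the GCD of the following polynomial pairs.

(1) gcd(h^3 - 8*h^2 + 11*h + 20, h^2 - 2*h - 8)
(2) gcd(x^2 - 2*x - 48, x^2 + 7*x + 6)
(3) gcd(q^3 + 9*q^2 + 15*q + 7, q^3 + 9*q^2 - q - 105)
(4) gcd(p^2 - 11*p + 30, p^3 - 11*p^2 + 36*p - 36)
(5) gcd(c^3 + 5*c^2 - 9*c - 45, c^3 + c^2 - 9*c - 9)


(1) = gcd((h - 5)*(h - 4)*(h + 1), (h - 4)*(h + 2)) = h - 4
(2) = x + 6
(3) = gcd((q + 1)^2*(q + 7), (q - 3)*(q + 5)*(q + 7)) = q + 7
(4) = gcd((p - 6)*(p - 5), (p - 6)*(p - 3)*(p - 2)) = p - 6
(5) = gcd((c - 3)*(c + 3)*(c + 5), (c - 3)*(c + 1)*(c + 3)) = c^2 - 9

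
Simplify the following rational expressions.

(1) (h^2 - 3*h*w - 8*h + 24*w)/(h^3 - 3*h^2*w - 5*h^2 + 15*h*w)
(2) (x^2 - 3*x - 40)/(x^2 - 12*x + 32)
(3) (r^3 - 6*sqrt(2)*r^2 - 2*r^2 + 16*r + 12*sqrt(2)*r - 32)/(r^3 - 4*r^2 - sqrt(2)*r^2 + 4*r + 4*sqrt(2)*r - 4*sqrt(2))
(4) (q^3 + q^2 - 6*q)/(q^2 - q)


(1) = (h - 8)/(h^2 - 5*h)
(2) = (x + 5)/(x - 4)
(3) = (r^2 - 6*sqrt(2)*r + 16)/(r^2 + r*(-2 - sqrt(2)) + 2*sqrt(2))
(4) = (q^2 + q - 6)/(q - 1)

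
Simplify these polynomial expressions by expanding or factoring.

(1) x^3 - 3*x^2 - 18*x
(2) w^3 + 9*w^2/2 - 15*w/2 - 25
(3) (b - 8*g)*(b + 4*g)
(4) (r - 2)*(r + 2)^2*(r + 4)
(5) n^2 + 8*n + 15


(1) = x*(x - 6)*(x + 3)
(2) = (w - 5/2)*(w + 2)*(w + 5)
(3) = b^2 - 4*b*g - 32*g^2
(4) = r^4 + 6*r^3 + 4*r^2 - 24*r - 32
(5) = (n + 3)*(n + 5)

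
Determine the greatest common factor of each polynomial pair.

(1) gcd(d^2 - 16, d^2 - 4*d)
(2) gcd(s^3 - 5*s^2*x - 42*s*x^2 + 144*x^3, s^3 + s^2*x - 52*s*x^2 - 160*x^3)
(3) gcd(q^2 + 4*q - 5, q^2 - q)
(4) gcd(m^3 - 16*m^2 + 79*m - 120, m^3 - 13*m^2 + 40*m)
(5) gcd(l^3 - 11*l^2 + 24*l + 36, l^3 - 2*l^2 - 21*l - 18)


(1) = gcd((d - 4)*(d + 4), d*(d - 4)) = d - 4
(2) = -s + 8*x
(3) = q - 1
(4) = gcd((m - 8)*(m - 5)*(m - 3), m*(m - 8)*(m - 5)) = m^2 - 13*m + 40
(5) = gcd((l - 6)^2*(l + 1), (l - 6)*(l + 1)*(l + 3)) = l^2 - 5*l - 6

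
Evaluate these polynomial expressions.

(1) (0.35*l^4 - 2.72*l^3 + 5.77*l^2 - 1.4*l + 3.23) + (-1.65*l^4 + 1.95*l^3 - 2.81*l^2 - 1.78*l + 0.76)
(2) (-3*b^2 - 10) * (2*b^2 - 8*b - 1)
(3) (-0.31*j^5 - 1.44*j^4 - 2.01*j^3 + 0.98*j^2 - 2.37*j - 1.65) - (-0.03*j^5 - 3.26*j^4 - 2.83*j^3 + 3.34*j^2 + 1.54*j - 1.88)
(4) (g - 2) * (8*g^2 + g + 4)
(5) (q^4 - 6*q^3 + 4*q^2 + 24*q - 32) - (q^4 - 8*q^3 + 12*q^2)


(1) = -1.3*l^4 - 0.77*l^3 + 2.96*l^2 - 3.18*l + 3.99
(2) = -6*b^4 + 24*b^3 - 17*b^2 + 80*b + 10
(3) = -0.28*j^5 + 1.82*j^4 + 0.82*j^3 - 2.36*j^2 - 3.91*j + 0.23
(4) = 8*g^3 - 15*g^2 + 2*g - 8
(5) = 2*q^3 - 8*q^2 + 24*q - 32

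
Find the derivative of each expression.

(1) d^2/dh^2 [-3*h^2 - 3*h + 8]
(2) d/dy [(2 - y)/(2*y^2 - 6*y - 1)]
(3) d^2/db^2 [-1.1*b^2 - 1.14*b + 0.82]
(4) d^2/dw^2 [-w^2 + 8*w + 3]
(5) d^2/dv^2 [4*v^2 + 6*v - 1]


(1) = -6
(2) = (2*y^2 - 8*y + 13)/(4*y^4 - 24*y^3 + 32*y^2 + 12*y + 1)
(3) = -2.20000000000000
(4) = -2
(5) = 8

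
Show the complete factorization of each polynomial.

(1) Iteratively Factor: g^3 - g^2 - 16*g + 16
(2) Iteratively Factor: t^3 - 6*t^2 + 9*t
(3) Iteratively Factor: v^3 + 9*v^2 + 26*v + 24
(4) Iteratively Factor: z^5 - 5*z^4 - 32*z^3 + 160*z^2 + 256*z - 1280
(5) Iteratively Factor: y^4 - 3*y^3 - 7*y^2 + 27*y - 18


(1) = (g + 4)*(g^2 - 5*g + 4) = (g - 1)*(g + 4)*(g - 4)
(2) = (t)*(t^2 - 6*t + 9) = t*(t - 3)*(t - 3)
(3) = (v + 4)*(v^2 + 5*v + 6) = (v + 2)*(v + 4)*(v + 3)
(4) = (z + 4)*(z^4 - 9*z^3 + 4*z^2 + 144*z - 320) = (z - 5)*(z + 4)*(z^3 - 4*z^2 - 16*z + 64) = (z - 5)*(z + 4)^2*(z^2 - 8*z + 16) = (z - 5)*(z - 4)*(z + 4)^2*(z - 4)
(5) = (y - 2)*(y^3 - y^2 - 9*y + 9) = (y - 2)*(y - 1)*(y^2 - 9) = (y - 2)*(y - 1)*(y + 3)*(y - 3)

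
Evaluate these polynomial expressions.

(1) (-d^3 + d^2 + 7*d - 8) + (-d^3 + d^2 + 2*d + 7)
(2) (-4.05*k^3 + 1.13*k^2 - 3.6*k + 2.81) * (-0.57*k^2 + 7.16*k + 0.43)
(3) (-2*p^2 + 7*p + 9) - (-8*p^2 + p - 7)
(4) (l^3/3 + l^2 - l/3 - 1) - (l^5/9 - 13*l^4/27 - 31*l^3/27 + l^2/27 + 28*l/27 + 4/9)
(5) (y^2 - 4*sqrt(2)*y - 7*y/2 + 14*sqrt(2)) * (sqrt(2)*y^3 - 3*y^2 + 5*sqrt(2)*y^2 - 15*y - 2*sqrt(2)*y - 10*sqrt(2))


(1) = -2*d^3 + 2*d^2 + 9*d - 1
(2) = 2.3085*k^5 - 29.6421*k^4 + 8.4013*k^3 - 26.8918*k^2 + 18.5716*k + 1.2083
(3) = 6*p^2 + 6*p + 16
(4) = -l^5/9 + 13*l^4/27 + 40*l^3/27 + 26*l^2/27 - 37*l/27 - 13/9
(5) = sqrt(2)*y^5 - 11*y^4 + 3*sqrt(2)*y^4/2 - 33*y^3/2 - 15*sqrt(2)*y^3/2 + 15*sqrt(2)*y^2 + 417*y^2/2 - 175*sqrt(2)*y + 24*y - 280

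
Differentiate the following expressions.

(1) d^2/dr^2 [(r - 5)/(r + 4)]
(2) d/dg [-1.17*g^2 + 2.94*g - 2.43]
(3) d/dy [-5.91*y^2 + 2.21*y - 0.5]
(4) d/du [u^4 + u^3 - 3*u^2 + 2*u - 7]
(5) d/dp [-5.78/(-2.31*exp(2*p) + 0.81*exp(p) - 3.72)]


(1) = -18/(r + 4)^3
(2) = 2.94 - 2.34*g
(3) = 2.21 - 11.82*y
(4) = 4*u^3 + 3*u^2 - 6*u + 2
(5) = (4.6818 - 26.7036*exp(p))*exp(p)/(2.31*exp(2*p) - 0.81*exp(p) + 3.72)^2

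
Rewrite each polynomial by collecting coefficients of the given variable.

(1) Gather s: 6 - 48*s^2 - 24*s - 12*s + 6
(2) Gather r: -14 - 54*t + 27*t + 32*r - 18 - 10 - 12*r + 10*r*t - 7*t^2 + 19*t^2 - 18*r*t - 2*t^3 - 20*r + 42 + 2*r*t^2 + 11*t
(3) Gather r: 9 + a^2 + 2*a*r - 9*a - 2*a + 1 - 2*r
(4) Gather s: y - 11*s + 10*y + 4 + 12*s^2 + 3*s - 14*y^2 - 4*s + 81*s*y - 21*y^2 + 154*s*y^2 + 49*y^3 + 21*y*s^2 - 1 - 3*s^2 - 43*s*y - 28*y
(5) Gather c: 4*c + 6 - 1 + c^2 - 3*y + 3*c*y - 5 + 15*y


(1) = -48*s^2 - 36*s + 12
(2) = r*(2*t^2 - 8*t) - 2*t^3 + 12*t^2 - 16*t
(3) = a^2 - 11*a + r*(2*a - 2) + 10
(4) = s^2*(21*y + 9) + s*(154*y^2 + 38*y - 12) + 49*y^3 - 35*y^2 - 17*y + 3
(5) = c^2 + c*(3*y + 4) + 12*y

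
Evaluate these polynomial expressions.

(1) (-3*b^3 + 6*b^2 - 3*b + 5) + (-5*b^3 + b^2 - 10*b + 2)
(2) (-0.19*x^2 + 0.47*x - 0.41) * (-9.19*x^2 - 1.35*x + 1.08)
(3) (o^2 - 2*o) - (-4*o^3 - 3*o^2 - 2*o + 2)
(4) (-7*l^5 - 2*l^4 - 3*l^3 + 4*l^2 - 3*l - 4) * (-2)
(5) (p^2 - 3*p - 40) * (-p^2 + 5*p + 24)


(1) = -8*b^3 + 7*b^2 - 13*b + 7
(2) = 1.7461*x^4 - 4.0628*x^3 + 2.9282*x^2 + 1.0611*x - 0.4428
(3) = 4*o^3 + 4*o^2 - 2
(4) = 14*l^5 + 4*l^4 + 6*l^3 - 8*l^2 + 6*l + 8
(5) = -p^4 + 8*p^3 + 49*p^2 - 272*p - 960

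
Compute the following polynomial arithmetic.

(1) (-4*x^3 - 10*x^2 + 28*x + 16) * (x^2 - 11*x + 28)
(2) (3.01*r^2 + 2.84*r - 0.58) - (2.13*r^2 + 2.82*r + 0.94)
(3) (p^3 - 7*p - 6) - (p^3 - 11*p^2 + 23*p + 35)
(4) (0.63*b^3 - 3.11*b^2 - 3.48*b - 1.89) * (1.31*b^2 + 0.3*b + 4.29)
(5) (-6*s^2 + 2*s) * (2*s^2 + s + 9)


(1) = -4*x^5 + 34*x^4 + 26*x^3 - 572*x^2 + 608*x + 448
(2) = 0.88*r^2 + 0.02*r - 1.52
(3) = 11*p^2 - 30*p - 41
(4) = 0.8253*b^5 - 3.8851*b^4 - 2.7891*b^3 - 16.8618*b^2 - 15.4962*b - 8.1081
(5) = -12*s^4 - 2*s^3 - 52*s^2 + 18*s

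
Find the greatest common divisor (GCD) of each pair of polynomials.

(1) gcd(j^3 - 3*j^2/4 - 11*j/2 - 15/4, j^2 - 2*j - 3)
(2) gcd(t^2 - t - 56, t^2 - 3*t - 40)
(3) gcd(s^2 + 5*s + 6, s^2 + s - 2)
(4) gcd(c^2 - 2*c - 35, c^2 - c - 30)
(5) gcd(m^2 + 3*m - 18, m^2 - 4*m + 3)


(1) = j^2 - 2*j - 3
(2) = gcd((t - 8)*(t + 7), (t - 8)*(t + 5)) = t - 8
(3) = gcd((s + 2)*(s + 3), (s - 1)*(s + 2)) = s + 2
(4) = gcd((c - 7)*(c + 5), (c - 6)*(c + 5)) = c + 5
(5) = gcd((m - 3)*(m + 6), (m - 3)*(m - 1)) = m - 3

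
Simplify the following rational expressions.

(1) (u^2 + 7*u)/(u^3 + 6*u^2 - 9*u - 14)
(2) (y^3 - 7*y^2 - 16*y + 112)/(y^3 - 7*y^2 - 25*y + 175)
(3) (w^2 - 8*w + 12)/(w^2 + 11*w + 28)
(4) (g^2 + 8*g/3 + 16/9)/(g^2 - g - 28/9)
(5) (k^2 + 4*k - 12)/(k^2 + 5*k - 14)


(1) = u/(u^2 - u - 2)
(2) = (y^2 - 16)/(y^2 - 25)
(3) = (w^2 - 8*w + 12)/(w^2 + 11*w + 28)
(4) = (3*g + 4)/(3*g - 7)
(5) = (k + 6)/(k + 7)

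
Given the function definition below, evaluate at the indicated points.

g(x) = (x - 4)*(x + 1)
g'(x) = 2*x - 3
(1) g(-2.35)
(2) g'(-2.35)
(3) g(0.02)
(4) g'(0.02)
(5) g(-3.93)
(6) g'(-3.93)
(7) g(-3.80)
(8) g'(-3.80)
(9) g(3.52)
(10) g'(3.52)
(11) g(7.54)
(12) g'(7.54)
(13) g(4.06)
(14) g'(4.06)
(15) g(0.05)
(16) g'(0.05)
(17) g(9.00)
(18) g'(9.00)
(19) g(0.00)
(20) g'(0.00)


(1) = 8.57
(2) = -7.70
(3) = -4.06
(4) = -2.96
(5) = 23.23
(6) = -10.86
(7) = 21.84
(8) = -10.60
(9) = -2.17
(10) = 4.04
(11) = 30.23
(12) = 12.08
(13) = 0.30
(14) = 5.12
(15) = -4.15
(16) = -2.90
(17) = 50.00
(18) = 15.00
(19) = -4.00
(20) = -3.00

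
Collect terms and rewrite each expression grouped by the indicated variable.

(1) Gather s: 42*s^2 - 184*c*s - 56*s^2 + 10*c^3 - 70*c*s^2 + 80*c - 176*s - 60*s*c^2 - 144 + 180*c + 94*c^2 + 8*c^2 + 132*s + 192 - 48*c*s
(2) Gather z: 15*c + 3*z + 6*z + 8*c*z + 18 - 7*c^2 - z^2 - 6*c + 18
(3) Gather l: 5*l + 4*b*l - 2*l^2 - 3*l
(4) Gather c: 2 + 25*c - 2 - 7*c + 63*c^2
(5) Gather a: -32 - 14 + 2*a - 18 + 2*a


(1) = 10*c^3 + 102*c^2 + 260*c + s^2*(-70*c - 14) + s*(-60*c^2 - 232*c - 44) + 48
(2) = -7*c^2 + 9*c - z^2 + z*(8*c + 9) + 36
(3) = -2*l^2 + l*(4*b + 2)
(4) = 63*c^2 + 18*c
(5) = 4*a - 64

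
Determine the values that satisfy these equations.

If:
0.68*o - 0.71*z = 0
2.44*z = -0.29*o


Then:
o = 0.00
z = 0.00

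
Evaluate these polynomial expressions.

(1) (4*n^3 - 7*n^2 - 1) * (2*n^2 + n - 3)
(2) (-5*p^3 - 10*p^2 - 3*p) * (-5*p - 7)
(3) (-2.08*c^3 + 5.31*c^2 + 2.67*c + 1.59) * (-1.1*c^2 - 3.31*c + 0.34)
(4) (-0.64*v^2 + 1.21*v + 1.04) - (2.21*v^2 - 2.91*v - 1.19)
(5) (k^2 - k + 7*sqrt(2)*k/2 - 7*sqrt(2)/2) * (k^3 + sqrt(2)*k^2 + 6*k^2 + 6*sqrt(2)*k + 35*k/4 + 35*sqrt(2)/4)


(1) = 8*n^5 - 10*n^4 - 19*n^3 + 19*n^2 - n + 3
(2) = 25*p^4 + 85*p^3 + 85*p^2 + 21*p
(3) = 2.288*c^5 + 1.0438*c^4 - 21.2203*c^3 - 8.7813*c^2 - 4.3551*c + 0.5406
(4) = -2.85*v^2 + 4.12*v + 2.23
(5) = k^5 + 5*k^4 + 9*sqrt(2)*k^4/2 + 39*k^3/4 + 45*sqrt(2)*k^3/2 + 99*sqrt(2)*k^2/8 + 105*k^2/4 - 315*sqrt(2)*k/8 + 77*k/4 - 245/4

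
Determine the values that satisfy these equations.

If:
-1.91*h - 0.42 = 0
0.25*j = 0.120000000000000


Then:
h = -0.22
j = 0.48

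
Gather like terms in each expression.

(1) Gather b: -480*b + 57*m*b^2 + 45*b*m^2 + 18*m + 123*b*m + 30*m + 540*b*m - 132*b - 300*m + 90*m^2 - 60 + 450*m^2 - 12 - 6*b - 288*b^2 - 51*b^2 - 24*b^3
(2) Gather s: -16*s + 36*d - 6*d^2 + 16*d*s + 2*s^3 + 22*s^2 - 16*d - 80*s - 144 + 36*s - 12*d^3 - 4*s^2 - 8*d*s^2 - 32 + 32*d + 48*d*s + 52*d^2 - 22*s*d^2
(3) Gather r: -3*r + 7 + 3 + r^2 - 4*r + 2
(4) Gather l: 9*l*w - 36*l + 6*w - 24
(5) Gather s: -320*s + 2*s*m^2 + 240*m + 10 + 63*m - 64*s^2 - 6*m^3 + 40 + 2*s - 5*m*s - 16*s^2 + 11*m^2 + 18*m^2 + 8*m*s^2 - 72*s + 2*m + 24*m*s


(1) = -24*b^3 + b^2*(57*m - 339) + b*(45*m^2 + 663*m - 618) + 540*m^2 - 252*m - 72
(2) = -12*d^3 + 46*d^2 + 52*d + 2*s^3 + s^2*(18 - 8*d) + s*(-22*d^2 + 64*d - 60) - 176
(3) = r^2 - 7*r + 12
(4) = l*(9*w - 36) + 6*w - 24
(5) = -6*m^3 + 29*m^2 + 305*m + s^2*(8*m - 80) + s*(2*m^2 + 19*m - 390) + 50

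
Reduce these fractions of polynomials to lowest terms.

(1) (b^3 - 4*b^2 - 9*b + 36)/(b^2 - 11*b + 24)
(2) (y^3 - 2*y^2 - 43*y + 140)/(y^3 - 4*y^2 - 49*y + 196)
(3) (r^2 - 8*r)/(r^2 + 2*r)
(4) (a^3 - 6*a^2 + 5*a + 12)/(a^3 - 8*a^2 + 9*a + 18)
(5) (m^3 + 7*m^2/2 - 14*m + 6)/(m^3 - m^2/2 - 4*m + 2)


(1) = (b^2 - b - 12)/(b - 8)
(2) = (y - 5)/(y - 7)
(3) = (r - 8)/(r + 2)
(4) = (a - 4)/(a - 6)
(5) = (m + 6)/(m + 2)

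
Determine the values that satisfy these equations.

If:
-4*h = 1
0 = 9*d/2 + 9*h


Then:
d = 1/2
h = -1/4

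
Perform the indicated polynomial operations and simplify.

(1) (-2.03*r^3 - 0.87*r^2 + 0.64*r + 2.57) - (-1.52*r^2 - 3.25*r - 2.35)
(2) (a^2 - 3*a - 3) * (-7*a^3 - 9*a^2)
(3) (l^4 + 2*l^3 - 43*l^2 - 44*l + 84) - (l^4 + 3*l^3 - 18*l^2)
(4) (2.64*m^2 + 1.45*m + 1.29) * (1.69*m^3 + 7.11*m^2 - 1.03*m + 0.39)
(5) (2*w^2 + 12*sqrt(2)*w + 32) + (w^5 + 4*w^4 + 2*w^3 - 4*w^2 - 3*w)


(1) = -2.03*r^3 + 0.65*r^2 + 3.89*r + 4.92
(2) = -7*a^5 + 12*a^4 + 48*a^3 + 27*a^2
(3) = -l^3 - 25*l^2 - 44*l + 84
(4) = 4.4616*m^5 + 21.2209*m^4 + 9.7704*m^3 + 8.708*m^2 - 0.7632*m + 0.5031
(5) = w^5 + 4*w^4 + 2*w^3 - 2*w^2 - 3*w + 12*sqrt(2)*w + 32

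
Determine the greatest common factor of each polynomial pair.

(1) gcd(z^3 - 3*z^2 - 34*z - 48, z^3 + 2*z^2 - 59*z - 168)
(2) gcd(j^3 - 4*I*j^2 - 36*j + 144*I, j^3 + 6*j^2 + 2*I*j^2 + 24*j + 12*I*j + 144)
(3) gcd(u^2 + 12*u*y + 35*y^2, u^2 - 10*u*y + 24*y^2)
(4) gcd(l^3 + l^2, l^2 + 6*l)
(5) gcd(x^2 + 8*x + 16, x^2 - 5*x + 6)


(1) = z^2 - 5*z - 24
(2) = j^2 + j*(6 - 4*I) - 24*I
(3) = 1
(4) = l
(5) = gcd((x + 4)^2, (x - 3)*(x - 2)) = 1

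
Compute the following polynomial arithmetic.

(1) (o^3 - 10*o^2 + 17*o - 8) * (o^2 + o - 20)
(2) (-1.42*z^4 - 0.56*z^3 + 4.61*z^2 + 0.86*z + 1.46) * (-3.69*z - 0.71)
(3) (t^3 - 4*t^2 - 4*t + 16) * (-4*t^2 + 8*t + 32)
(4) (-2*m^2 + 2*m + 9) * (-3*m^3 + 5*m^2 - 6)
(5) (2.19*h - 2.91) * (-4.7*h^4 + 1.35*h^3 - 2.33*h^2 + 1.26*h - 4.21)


(1) = o^5 - 9*o^4 - 13*o^3 + 209*o^2 - 348*o + 160
(2) = 5.2398*z^5 + 3.0746*z^4 - 16.6133*z^3 - 6.4465*z^2 - 5.998*z - 1.0366
(3) = -4*t^5 + 24*t^4 + 16*t^3 - 224*t^2 + 512
(4) = 6*m^5 - 16*m^4 - 17*m^3 + 57*m^2 - 12*m - 54
(5) = -10.293*h^5 + 16.6335*h^4 - 9.0312*h^3 + 9.5397*h^2 - 12.8865*h + 12.2511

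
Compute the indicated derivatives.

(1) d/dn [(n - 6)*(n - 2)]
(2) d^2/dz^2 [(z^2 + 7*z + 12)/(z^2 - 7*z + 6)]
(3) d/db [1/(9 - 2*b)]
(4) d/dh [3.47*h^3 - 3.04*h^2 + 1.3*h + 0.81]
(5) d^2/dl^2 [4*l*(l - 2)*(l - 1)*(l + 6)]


(1) = 2*n - 8
(2) = 4*(7*z^3 + 9*z^2 - 189*z + 423)/(z^6 - 21*z^5 + 165*z^4 - 595*z^3 + 990*z^2 - 756*z + 216)
(3) = 2/(2*b - 9)^2
(4) = 10.41*h^2 - 6.08*h + 1.3
(5) = 48*l^2 + 72*l - 128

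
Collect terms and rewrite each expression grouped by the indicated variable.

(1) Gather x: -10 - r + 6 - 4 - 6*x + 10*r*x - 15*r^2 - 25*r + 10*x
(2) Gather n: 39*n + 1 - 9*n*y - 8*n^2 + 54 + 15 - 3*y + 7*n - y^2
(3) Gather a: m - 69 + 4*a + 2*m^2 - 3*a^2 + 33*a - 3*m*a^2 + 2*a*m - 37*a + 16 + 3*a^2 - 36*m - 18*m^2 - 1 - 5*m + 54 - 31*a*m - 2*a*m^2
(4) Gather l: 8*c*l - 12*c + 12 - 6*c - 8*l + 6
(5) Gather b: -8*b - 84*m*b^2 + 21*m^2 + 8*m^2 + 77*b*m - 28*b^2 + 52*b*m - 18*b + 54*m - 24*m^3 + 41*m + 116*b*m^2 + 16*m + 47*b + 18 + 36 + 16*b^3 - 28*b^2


(1) = -15*r^2 - 26*r + x*(10*r + 4) - 8
(2) = -8*n^2 + n*(46 - 9*y) - y^2 - 3*y + 70
(3) = -3*a^2*m + a*(-2*m^2 - 29*m) - 16*m^2 - 40*m
(4) = -18*c + l*(8*c - 8) + 18
(5) = 16*b^3 + b^2*(-84*m - 56) + b*(116*m^2 + 129*m + 21) - 24*m^3 + 29*m^2 + 111*m + 54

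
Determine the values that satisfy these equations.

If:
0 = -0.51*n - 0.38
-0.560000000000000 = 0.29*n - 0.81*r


Then:
n = -0.75
r = 0.42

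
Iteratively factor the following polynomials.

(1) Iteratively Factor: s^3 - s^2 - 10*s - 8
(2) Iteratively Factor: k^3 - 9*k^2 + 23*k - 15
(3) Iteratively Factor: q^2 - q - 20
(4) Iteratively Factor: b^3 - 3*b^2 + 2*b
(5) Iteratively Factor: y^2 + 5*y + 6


(1) = (s + 1)*(s^2 - 2*s - 8) = (s + 1)*(s + 2)*(s - 4)
(2) = (k - 5)*(k^2 - 4*k + 3) = (k - 5)*(k - 3)*(k - 1)
(3) = (q - 5)*(q + 4)
(4) = (b - 2)*(b^2 - b) = b*(b - 2)*(b - 1)
(5) = (y + 2)*(y + 3)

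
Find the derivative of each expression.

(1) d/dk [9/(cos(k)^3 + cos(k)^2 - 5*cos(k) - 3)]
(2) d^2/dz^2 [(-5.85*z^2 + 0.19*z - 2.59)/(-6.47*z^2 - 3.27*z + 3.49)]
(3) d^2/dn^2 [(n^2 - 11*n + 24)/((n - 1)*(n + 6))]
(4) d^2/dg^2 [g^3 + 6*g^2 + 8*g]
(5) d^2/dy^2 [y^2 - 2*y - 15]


(1) = 9*(3*cos(k)^2 + 2*cos(k) - 5)*sin(k)/(cos(k)^3 + cos(k)^2 - 5*cos(k) - 3)^2
(2) = (-263.442872*z^3 + 1443.086916*z^2 + 303.036684*z + 310.525672)/(270.840023*z^6 + 410.655429*z^5 - 230.734434*z^4 - 408.059703*z^3 + 124.461078*z^2 + 119.486781*z - 42.508549)
(3) = 4*(-8*n^3 + 45*n^2 + 81*n + 225)/(n^6 + 15*n^5 + 57*n^4 - 55*n^3 - 342*n^2 + 540*n - 216)
(4) = 6*g + 12
(5) = 2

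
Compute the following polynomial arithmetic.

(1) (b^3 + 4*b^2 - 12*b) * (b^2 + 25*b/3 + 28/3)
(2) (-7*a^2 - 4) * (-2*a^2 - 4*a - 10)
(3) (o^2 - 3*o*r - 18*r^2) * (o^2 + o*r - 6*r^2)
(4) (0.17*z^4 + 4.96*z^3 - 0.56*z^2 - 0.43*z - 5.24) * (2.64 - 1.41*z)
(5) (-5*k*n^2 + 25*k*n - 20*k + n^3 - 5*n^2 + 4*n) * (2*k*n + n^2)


(1) = b^5 + 37*b^4/3 + 92*b^3/3 - 188*b^2/3 - 112*b
(2) = 14*a^4 + 28*a^3 + 78*a^2 + 16*a + 40
(3) = o^4 - 2*o^3*r - 27*o^2*r^2 + 108*r^4
(4) = -0.2397*z^5 - 6.5448*z^4 + 13.884*z^3 - 0.8721*z^2 + 6.2532*z - 13.8336
(5) = -10*k^2*n^3 + 50*k^2*n^2 - 40*k^2*n - 3*k*n^4 + 15*k*n^3 - 12*k*n^2 + n^5 - 5*n^4 + 4*n^3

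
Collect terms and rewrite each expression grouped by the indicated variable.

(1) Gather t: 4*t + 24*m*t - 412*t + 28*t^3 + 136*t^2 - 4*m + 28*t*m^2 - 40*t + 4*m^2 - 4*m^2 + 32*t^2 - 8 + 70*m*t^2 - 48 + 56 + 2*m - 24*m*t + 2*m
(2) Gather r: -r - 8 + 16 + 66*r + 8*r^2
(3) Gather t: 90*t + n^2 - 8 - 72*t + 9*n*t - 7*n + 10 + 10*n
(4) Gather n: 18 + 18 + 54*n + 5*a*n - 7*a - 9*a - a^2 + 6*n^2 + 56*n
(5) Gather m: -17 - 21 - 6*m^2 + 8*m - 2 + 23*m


(1) = 28*t^3 + t^2*(70*m + 168) + t*(28*m^2 - 448)
(2) = 8*r^2 + 65*r + 8
(3) = n^2 + 3*n + t*(9*n + 18) + 2
(4) = -a^2 - 16*a + 6*n^2 + n*(5*a + 110) + 36
(5) = -6*m^2 + 31*m - 40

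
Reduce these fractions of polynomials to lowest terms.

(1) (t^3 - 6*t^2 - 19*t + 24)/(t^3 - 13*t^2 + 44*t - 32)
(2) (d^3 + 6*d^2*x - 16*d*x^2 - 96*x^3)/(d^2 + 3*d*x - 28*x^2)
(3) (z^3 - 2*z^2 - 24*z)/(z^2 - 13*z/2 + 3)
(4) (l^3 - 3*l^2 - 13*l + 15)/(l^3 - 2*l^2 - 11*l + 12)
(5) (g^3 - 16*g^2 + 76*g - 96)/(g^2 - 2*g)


(1) = (t + 3)/(t - 4)
(2) = (d^2 + 10*d*x + 24*x^2)/(d + 7*x)
(3) = (2*z^2 + 8*z)/(2*z - 1)
(4) = (l - 5)/(l - 4)
(5) = (g^2 - 14*g + 48)/g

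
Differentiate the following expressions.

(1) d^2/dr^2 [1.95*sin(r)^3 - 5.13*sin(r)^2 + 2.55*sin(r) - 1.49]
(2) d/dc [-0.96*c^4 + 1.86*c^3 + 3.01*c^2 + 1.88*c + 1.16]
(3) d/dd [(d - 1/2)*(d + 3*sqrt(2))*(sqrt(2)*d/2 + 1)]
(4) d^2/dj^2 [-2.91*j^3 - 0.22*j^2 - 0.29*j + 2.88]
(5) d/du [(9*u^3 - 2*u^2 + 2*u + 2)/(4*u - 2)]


(1) = -4.0125*sin(r) + 4.3875*sin(3*r) - 10.26*cos(2*r)
(2) = -3.84*c^3 + 5.58*c^2 + 6.02*c + 1.88
(3) = 3*sqrt(2)*d^2/2 - sqrt(2)*d/2 + 8*d - 2 + 3*sqrt(2)
(4) = -17.46*j - 0.44
(5) = (36*u^3 - 31*u^2 + 4*u - 6)/(2*(4*u^2 - 4*u + 1))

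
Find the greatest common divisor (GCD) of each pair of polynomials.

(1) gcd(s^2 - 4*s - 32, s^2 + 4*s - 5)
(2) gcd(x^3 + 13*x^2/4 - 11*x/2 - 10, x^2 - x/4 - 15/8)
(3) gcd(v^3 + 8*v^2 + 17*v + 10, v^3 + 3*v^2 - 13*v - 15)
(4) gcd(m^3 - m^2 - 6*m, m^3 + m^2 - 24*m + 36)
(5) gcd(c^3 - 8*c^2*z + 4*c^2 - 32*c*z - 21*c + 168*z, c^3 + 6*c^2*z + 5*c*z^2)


(1) = gcd((s - 8)*(s + 4), (s - 1)*(s + 5)) = 1
(2) = x + 5/4
(3) = gcd((v + 1)*(v + 2)*(v + 5), (v - 3)*(v + 1)*(v + 5)) = v^2 + 6*v + 5
(4) = m - 3
(5) = gcd((c - 3)*(c + 7)*(c - 8*z), c*(c + z)*(c + 5*z)) = 1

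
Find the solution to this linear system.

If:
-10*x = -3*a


Then:
a = 10*x/3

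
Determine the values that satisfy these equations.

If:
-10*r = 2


Then:
r = -1/5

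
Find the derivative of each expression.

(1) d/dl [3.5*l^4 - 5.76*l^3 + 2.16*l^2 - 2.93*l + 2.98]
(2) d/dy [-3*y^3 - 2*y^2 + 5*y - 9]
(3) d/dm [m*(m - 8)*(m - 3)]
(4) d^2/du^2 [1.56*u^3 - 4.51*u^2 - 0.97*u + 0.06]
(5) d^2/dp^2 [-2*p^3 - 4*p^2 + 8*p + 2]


(1) = 14.0*l^3 - 17.28*l^2 + 4.32*l - 2.93
(2) = -9*y^2 - 4*y + 5
(3) = 3*m^2 - 22*m + 24
(4) = 9.36*u - 9.02
(5) = -12*p - 8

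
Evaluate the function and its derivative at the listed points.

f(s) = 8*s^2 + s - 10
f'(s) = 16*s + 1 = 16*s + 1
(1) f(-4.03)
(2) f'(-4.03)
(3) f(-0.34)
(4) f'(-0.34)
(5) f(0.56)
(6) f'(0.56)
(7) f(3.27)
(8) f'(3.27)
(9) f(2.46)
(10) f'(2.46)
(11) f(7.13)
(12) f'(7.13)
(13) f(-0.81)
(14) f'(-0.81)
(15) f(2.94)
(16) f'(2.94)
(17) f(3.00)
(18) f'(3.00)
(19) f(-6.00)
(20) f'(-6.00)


(1) = 115.90
(2) = -63.48
(3) = -9.42
(4) = -4.44
(5) = -6.93
(6) = 9.96
(7) = 78.81
(8) = 53.32
(9) = 40.87
(10) = 40.36
(11) = 403.83
(12) = 115.08
(13) = -5.56
(14) = -11.96
(15) = 62.09
(16) = 48.04
(17) = 65.00
(18) = 49.00
(19) = 272.00
(20) = -95.00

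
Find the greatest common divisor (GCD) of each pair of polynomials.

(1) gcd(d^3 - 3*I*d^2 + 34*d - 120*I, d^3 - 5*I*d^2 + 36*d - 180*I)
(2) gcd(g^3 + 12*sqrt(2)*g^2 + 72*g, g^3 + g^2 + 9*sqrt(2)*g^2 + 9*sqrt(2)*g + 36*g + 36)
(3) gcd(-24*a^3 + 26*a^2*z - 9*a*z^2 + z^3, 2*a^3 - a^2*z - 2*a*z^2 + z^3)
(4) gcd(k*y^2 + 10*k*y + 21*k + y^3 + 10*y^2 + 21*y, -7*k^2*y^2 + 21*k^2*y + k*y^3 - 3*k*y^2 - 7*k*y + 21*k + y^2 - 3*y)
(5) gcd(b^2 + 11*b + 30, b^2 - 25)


(1) = gcd((d - 5*I)*(d - 4*I)*(d + 6*I), (d - 6*I)*(d - 5*I)*(d + 6*I)) = d^2 + I*d + 30
(2) = gcd(g*(g + 6*sqrt(2))^2, (g + 1)*(g + 3*sqrt(2))*(g + 6*sqrt(2))) = g + 6*sqrt(2)
(3) = -2*a + z
(4) = 1
(5) = gcd((b + 5)*(b + 6), (b - 5)*(b + 5)) = b + 5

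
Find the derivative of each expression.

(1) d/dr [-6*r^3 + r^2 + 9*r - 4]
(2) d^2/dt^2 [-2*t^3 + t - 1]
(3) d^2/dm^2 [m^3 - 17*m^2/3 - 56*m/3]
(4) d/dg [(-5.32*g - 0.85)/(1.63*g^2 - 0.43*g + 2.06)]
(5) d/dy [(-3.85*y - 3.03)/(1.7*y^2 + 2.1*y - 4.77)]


(1) = -18*r^2 + 2*r + 9
(2) = -12*t
(3) = 6*m - 34/3
(4) = (8.6716*g^2 + 2.771*g - 11.3247)/(2.6569*g^4 - 1.4018*g^3 + 6.9005*g^2 - 1.7716*g + 4.2436)
(5) = (6.545*y^2 + 10.302*y + 24.7275)/(2.89*y^4 + 7.14*y^3 - 11.808*y^2 - 20.034*y + 22.7529)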